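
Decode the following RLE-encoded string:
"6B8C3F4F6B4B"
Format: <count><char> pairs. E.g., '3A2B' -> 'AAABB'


Expanding each <count><char> pair:
  6B -> 'BBBBBB'
  8C -> 'CCCCCCCC'
  3F -> 'FFF'
  4F -> 'FFFF'
  6B -> 'BBBBBB'
  4B -> 'BBBB'

Decoded = BBBBBBCCCCCCCCFFFFFFFBBBBBBBBBB


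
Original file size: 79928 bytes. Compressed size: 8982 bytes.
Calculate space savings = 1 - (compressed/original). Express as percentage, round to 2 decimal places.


ratio = compressed/original = 8982/79928 = 0.112376
savings = 1 - ratio = 1 - 0.112376 = 0.887624
as a percentage: 0.887624 * 100 = 88.76%

Space savings = 1 - 8982/79928 = 88.76%


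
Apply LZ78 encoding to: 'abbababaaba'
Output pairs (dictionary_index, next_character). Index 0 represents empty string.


LZ78 encoding steps:
Dictionary: {0: ''}
Step 1: w='' (idx 0), next='a' -> output (0, 'a'), add 'a' as idx 1
Step 2: w='' (idx 0), next='b' -> output (0, 'b'), add 'b' as idx 2
Step 3: w='b' (idx 2), next='a' -> output (2, 'a'), add 'ba' as idx 3
Step 4: w='ba' (idx 3), next='b' -> output (3, 'b'), add 'bab' as idx 4
Step 5: w='a' (idx 1), next='a' -> output (1, 'a'), add 'aa' as idx 5
Step 6: w='ba' (idx 3), end of input -> output (3, '')


Encoded: [(0, 'a'), (0, 'b'), (2, 'a'), (3, 'b'), (1, 'a'), (3, '')]


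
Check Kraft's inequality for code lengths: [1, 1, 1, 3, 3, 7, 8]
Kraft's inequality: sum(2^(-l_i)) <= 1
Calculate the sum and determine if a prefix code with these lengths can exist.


Sum = 2^(-1) + 2^(-1) + 2^(-1) + 2^(-3) + 2^(-3) + 2^(-7) + 2^(-8)
    = 0.5 + 0.5 + 0.5 + 0.125 + 0.125 + 0.0078125 + 0.00390625
    = 451/256 = 1.76171875
Since 1.76171875 > 1, Kraft's inequality is NOT satisfied.
A prefix code with these lengths CANNOT exist.

Kraft sum = 1.76171875. Not satisfied.


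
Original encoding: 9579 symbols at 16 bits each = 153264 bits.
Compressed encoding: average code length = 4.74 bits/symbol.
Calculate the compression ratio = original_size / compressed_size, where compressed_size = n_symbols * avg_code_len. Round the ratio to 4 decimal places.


original_size = n_symbols * orig_bits = 9579 * 16 = 153264 bits
compressed_size = n_symbols * avg_code_len = 9579 * 4.74 = 45404.46 bits
ratio = original_size / compressed_size = 153264 / 45404.46 = 3.3755

Compression ratio = 3.3755


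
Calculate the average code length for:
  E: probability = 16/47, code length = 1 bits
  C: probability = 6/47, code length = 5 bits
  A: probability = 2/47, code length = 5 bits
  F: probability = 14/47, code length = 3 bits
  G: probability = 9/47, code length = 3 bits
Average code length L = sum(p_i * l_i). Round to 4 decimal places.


Weighted contributions p_i * l_i:
  E: (16/47) * 1 = 16/47
  C: (6/47) * 5 = 30/47
  A: (2/47) * 5 = 10/47
  F: (14/47) * 3 = 42/47
  G: (9/47) * 3 = 27/47
Sum = (16 + 30 + 10 + 42 + 27)/47 = 125/47

L = 125/47 = 2.6596 bits/symbol


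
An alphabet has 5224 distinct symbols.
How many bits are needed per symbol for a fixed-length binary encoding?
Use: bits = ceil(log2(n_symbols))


log2(5224) = 12.3509
Bracket: 2^12 = 4096 < 5224 <= 2^13 = 8192
So ceil(log2(5224)) = 13

bits = ceil(log2(5224)) = ceil(12.3509) = 13 bits


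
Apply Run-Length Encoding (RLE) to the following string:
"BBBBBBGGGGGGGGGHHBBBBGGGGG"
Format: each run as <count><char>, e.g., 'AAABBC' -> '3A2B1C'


Scanning runs left to right:
  i=0: run of 'B' x 6 -> '6B'
  i=6: run of 'G' x 9 -> '9G'
  i=15: run of 'H' x 2 -> '2H'
  i=17: run of 'B' x 4 -> '4B'
  i=21: run of 'G' x 5 -> '5G'

RLE = 6B9G2H4B5G


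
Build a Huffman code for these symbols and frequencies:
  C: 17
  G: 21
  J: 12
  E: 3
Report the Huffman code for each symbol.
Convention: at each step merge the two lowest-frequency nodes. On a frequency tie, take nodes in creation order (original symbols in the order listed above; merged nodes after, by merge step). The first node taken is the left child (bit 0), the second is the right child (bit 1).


Huffman tree construction:
Step 1: Merge E(3) + J(12) = 15
Step 2: Merge (E+J)(15) + C(17) = 32
Step 3: Merge G(21) + ((E+J)+C)(32) = 53
Read each symbol's code off the tree from the root (left child = 0, right child = 1).

Codes:
  C: 11 (length 2)
  G: 0 (length 1)
  J: 101 (length 3)
  E: 100 (length 3)
Average code length: 100/53 = 1.8868 bits/symbol


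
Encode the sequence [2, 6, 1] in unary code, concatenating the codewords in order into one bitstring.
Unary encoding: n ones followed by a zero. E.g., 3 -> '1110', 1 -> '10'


Encode each number as n ones followed by a terminating 0:
  2 -> 110 (3 bits)
  6 -> 1111110 (7 bits)
  1 -> 10 (2 bits)
Total length = 3 + 7 + 2 = 12 bits.

Unary([2, 6, 1]) = 110111111010 (12 bits)


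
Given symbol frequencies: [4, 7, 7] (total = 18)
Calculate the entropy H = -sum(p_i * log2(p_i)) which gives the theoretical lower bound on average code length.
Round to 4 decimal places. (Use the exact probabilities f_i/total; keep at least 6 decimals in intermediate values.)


Per-symbol terms -p_i * log2(p_i) with p_i = f_i/18:
  p = 4/18 = 0.222222: log2(p) = -2.169925, -p*log2(p) = 0.482206
  p = 7/18 = 0.388889: log2(p) = -1.362570, -p*log2(p) = 0.529888
  p = 7/18 = 0.388889: log2(p) = -1.362570, -p*log2(p) = 0.529888
H = 0.482206 + 0.529888 + 0.529888 = 1.541982

H = 1.542 bits/symbol


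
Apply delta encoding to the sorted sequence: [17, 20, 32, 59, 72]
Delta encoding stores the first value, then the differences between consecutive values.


First value: 17
Deltas:
  20 - 17 = 3
  32 - 20 = 12
  59 - 32 = 27
  72 - 59 = 13


Delta encoded: [17, 3, 12, 27, 13]


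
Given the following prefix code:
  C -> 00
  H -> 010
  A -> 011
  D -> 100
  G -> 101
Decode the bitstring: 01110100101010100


Decoding step by step:
Bits 011 -> A
Bits 101 -> G
Bits 00 -> C
Bits 101 -> G
Bits 010 -> H
Bits 100 -> D


Decoded message: AGCGHD


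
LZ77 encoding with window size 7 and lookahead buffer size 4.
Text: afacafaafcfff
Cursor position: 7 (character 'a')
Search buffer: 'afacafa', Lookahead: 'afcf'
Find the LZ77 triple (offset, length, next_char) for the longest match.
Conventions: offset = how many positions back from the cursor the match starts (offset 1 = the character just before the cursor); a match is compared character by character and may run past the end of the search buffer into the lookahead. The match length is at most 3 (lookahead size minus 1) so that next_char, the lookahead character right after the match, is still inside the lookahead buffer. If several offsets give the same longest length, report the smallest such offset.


Try each offset into the search buffer:
  offset=1 (pos 6, char 'a'): match length 1
  offset=2 (pos 5, char 'f'): match length 0
  offset=3 (pos 4, char 'a'): match length 2
  offset=4 (pos 3, char 'c'): match length 0
  offset=5 (pos 2, char 'a'): match length 1
  offset=6 (pos 1, char 'f'): match length 0
  offset=7 (pos 0, char 'a'): match length 2
Longest match has length 2, found at offsets 3, 7; take the smallest, offset 3.
next_char = character at position 7 + 2 = 9 -> 'c'

Best match: offset=3, length=2 (matching 'af' starting at position 4)
LZ77 triple: (3, 2, 'c')


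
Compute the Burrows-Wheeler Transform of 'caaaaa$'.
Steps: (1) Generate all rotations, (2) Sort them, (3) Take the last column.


Rotations (sorted):
  0: $caaaaa -> last char: a
  1: a$caaaa -> last char: a
  2: aa$caaa -> last char: a
  3: aaa$caa -> last char: a
  4: aaaa$ca -> last char: a
  5: aaaaa$c -> last char: c
  6: caaaaa$ -> last char: $


BWT = aaaaac$


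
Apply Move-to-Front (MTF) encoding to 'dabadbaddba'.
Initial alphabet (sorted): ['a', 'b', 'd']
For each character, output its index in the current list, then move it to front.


MTF encoding:
'd': index 2 in ['a', 'b', 'd'] -> ['d', 'a', 'b']
'a': index 1 in ['d', 'a', 'b'] -> ['a', 'd', 'b']
'b': index 2 in ['a', 'd', 'b'] -> ['b', 'a', 'd']
'a': index 1 in ['b', 'a', 'd'] -> ['a', 'b', 'd']
'd': index 2 in ['a', 'b', 'd'] -> ['d', 'a', 'b']
'b': index 2 in ['d', 'a', 'b'] -> ['b', 'd', 'a']
'a': index 2 in ['b', 'd', 'a'] -> ['a', 'b', 'd']
'd': index 2 in ['a', 'b', 'd'] -> ['d', 'a', 'b']
'd': index 0 in ['d', 'a', 'b'] -> ['d', 'a', 'b']
'b': index 2 in ['d', 'a', 'b'] -> ['b', 'd', 'a']
'a': index 2 in ['b', 'd', 'a'] -> ['a', 'b', 'd']


Output: [2, 1, 2, 1, 2, 2, 2, 2, 0, 2, 2]


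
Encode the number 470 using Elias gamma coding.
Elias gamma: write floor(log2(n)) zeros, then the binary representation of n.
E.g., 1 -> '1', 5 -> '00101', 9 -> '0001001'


num_bits = floor(log2(470)) + 1 = 9
leading_zeros = num_bits - 1 = 8
binary(470) = 111010110

Elias gamma(470) = '00000000' + '111010110' = 00000000111010110 (17 bits)


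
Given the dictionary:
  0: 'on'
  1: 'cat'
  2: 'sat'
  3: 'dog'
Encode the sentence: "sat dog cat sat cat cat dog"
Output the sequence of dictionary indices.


Look up each word in the dictionary:
  'sat' -> 2
  'dog' -> 3
  'cat' -> 1
  'sat' -> 2
  'cat' -> 1
  'cat' -> 1
  'dog' -> 3

Encoded: [2, 3, 1, 2, 1, 1, 3]


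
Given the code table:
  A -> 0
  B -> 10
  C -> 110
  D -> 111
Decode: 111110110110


Decoding:
111 -> D
110 -> C
110 -> C
110 -> C


Result: DCCC


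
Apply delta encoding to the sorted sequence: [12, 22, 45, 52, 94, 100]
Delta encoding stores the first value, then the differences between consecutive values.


First value: 12
Deltas:
  22 - 12 = 10
  45 - 22 = 23
  52 - 45 = 7
  94 - 52 = 42
  100 - 94 = 6


Delta encoded: [12, 10, 23, 7, 42, 6]


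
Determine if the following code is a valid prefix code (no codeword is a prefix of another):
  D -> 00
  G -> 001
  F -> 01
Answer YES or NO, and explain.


Checking each pair (does one codeword prefix another?):
  D='00' vs G='001': prefix -- VIOLATION

NO -- this is NOT a valid prefix code. D (00) is a prefix of G (001).


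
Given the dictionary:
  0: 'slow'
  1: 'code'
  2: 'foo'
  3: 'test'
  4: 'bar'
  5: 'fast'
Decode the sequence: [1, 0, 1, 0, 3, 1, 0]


Look up each index in the dictionary:
  1 -> 'code'
  0 -> 'slow'
  1 -> 'code'
  0 -> 'slow'
  3 -> 'test'
  1 -> 'code'
  0 -> 'slow'

Decoded: "code slow code slow test code slow"


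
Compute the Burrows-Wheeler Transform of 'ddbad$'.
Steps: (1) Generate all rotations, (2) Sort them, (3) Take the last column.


Rotations (sorted):
  0: $ddbad -> last char: d
  1: ad$ddb -> last char: b
  2: bad$dd -> last char: d
  3: d$ddba -> last char: a
  4: dbad$d -> last char: d
  5: ddbad$ -> last char: $


BWT = dbdad$


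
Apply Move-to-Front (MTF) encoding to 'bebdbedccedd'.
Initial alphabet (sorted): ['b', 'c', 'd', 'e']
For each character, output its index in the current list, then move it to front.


MTF encoding:
'b': index 0 in ['b', 'c', 'd', 'e'] -> ['b', 'c', 'd', 'e']
'e': index 3 in ['b', 'c', 'd', 'e'] -> ['e', 'b', 'c', 'd']
'b': index 1 in ['e', 'b', 'c', 'd'] -> ['b', 'e', 'c', 'd']
'd': index 3 in ['b', 'e', 'c', 'd'] -> ['d', 'b', 'e', 'c']
'b': index 1 in ['d', 'b', 'e', 'c'] -> ['b', 'd', 'e', 'c']
'e': index 2 in ['b', 'd', 'e', 'c'] -> ['e', 'b', 'd', 'c']
'd': index 2 in ['e', 'b', 'd', 'c'] -> ['d', 'e', 'b', 'c']
'c': index 3 in ['d', 'e', 'b', 'c'] -> ['c', 'd', 'e', 'b']
'c': index 0 in ['c', 'd', 'e', 'b'] -> ['c', 'd', 'e', 'b']
'e': index 2 in ['c', 'd', 'e', 'b'] -> ['e', 'c', 'd', 'b']
'd': index 2 in ['e', 'c', 'd', 'b'] -> ['d', 'e', 'c', 'b']
'd': index 0 in ['d', 'e', 'c', 'b'] -> ['d', 'e', 'c', 'b']


Output: [0, 3, 1, 3, 1, 2, 2, 3, 0, 2, 2, 0]


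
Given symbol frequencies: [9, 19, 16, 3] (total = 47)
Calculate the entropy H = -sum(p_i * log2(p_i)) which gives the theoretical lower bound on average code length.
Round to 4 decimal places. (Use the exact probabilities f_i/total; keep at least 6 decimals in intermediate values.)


Per-symbol terms -p_i * log2(p_i) with p_i = f_i/47:
  p = 9/47 = 0.191489: log2(p) = -2.384664, -p*log2(p) = 0.456638
  p = 19/47 = 0.404255: log2(p) = -1.306661, -p*log2(p) = 0.528225
  p = 16/47 = 0.340426: log2(p) = -1.554589, -p*log2(p) = 0.529222
  p = 3/47 = 0.063830: log2(p) = -3.969626, -p*log2(p) = 0.253380
H = 0.456638 + 0.528225 + 0.529222 + 0.253380 = 1.767465

H = 1.7675 bits/symbol


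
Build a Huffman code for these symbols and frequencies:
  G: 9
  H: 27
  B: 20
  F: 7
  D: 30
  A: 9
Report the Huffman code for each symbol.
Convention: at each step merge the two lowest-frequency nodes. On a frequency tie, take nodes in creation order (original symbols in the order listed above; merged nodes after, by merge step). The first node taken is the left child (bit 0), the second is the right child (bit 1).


Huffman tree construction:
Step 1: Merge F(7) + G(9) = 16
Step 2: Merge A(9) + (F+G)(16) = 25
Step 3: Merge B(20) + (A+(F+G))(25) = 45
Step 4: Merge H(27) + D(30) = 57
Step 5: Merge (B+(A+(F+G)))(45) + (H+D)(57) = 102
Read each symbol's code off the tree from the root (left child = 0, right child = 1).

Codes:
  G: 0111 (length 4)
  H: 10 (length 2)
  B: 00 (length 2)
  F: 0110 (length 4)
  D: 11 (length 2)
  A: 010 (length 3)
Average code length: 245/102 = 2.4020 bits/symbol


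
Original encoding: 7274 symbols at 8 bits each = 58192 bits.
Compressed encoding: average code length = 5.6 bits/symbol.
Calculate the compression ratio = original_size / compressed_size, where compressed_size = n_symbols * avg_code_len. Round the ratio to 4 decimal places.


original_size = n_symbols * orig_bits = 7274 * 8 = 58192 bits
compressed_size = n_symbols * avg_code_len = 7274 * 5.6 = 40734.4 bits
ratio = original_size / compressed_size = 58192 / 40734.4 = 1.4286

Compression ratio = 1.4286


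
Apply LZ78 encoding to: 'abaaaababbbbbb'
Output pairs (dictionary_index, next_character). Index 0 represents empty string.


LZ78 encoding steps:
Dictionary: {0: ''}
Step 1: w='' (idx 0), next='a' -> output (0, 'a'), add 'a' as idx 1
Step 2: w='' (idx 0), next='b' -> output (0, 'b'), add 'b' as idx 2
Step 3: w='a' (idx 1), next='a' -> output (1, 'a'), add 'aa' as idx 3
Step 4: w='aa' (idx 3), next='b' -> output (3, 'b'), add 'aab' as idx 4
Step 5: w='a' (idx 1), next='b' -> output (1, 'b'), add 'ab' as idx 5
Step 6: w='b' (idx 2), next='b' -> output (2, 'b'), add 'bb' as idx 6
Step 7: w='bb' (idx 6), next='b' -> output (6, 'b'), add 'bbb' as idx 7


Encoded: [(0, 'a'), (0, 'b'), (1, 'a'), (3, 'b'), (1, 'b'), (2, 'b'), (6, 'b')]


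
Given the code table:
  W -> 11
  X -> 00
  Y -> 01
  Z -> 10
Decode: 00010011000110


Decoding:
00 -> X
01 -> Y
00 -> X
11 -> W
00 -> X
01 -> Y
10 -> Z


Result: XYXWXYZ


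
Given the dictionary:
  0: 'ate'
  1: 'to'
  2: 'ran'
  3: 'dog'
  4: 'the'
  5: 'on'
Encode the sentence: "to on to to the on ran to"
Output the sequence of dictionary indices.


Look up each word in the dictionary:
  'to' -> 1
  'on' -> 5
  'to' -> 1
  'to' -> 1
  'the' -> 4
  'on' -> 5
  'ran' -> 2
  'to' -> 1

Encoded: [1, 5, 1, 1, 4, 5, 2, 1]


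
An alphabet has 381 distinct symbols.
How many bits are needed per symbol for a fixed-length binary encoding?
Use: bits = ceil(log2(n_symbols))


log2(381) = 8.5736
Bracket: 2^8 = 256 < 381 <= 2^9 = 512
So ceil(log2(381)) = 9

bits = ceil(log2(381)) = ceil(8.5736) = 9 bits


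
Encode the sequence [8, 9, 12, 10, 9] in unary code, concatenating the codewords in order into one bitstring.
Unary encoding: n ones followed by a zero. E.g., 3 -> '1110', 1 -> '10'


Encode each number as n ones followed by a terminating 0:
  8 -> 111111110 (9 bits)
  9 -> 1111111110 (10 bits)
  12 -> 1111111111110 (13 bits)
  10 -> 11111111110 (11 bits)
  9 -> 1111111110 (10 bits)
Total length = 9 + 10 + 13 + 11 + 10 = 53 bits.

Unary([8, 9, 12, 10, 9]) = 11111111011111111101111111111110111111111101111111110 (53 bits)


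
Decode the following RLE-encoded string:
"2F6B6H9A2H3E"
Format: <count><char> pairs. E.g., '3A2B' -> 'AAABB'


Expanding each <count><char> pair:
  2F -> 'FF'
  6B -> 'BBBBBB'
  6H -> 'HHHHHH'
  9A -> 'AAAAAAAAA'
  2H -> 'HH'
  3E -> 'EEE'

Decoded = FFBBBBBBHHHHHHAAAAAAAAAHHEEE


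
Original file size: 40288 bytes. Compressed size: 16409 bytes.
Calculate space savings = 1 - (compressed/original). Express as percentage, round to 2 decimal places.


ratio = compressed/original = 16409/40288 = 0.407292
savings = 1 - ratio = 1 - 0.407292 = 0.592708
as a percentage: 0.592708 * 100 = 59.27%

Space savings = 1 - 16409/40288 = 59.27%


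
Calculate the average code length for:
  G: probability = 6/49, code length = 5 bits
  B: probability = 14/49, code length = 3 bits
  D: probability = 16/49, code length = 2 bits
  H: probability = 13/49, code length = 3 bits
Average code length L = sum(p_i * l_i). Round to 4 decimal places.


Weighted contributions p_i * l_i:
  G: (6/49) * 5 = 30/49
  B: (14/49) * 3 = 42/49
  D: (16/49) * 2 = 32/49
  H: (13/49) * 3 = 39/49
Sum = (30 + 42 + 32 + 39)/49 = 143/49

L = 143/49 = 2.9184 bits/symbol


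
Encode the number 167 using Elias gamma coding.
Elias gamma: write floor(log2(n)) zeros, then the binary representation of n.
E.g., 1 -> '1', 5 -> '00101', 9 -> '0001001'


num_bits = floor(log2(167)) + 1 = 8
leading_zeros = num_bits - 1 = 7
binary(167) = 10100111

Elias gamma(167) = '0000000' + '10100111' = 000000010100111 (15 bits)


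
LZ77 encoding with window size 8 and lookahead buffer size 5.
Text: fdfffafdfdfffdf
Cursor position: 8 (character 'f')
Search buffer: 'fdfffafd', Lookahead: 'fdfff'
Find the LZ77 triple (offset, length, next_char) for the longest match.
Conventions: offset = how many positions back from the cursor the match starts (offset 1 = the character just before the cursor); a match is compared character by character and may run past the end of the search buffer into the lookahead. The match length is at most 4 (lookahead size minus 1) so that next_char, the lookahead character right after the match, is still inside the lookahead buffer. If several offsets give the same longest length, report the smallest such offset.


Try each offset into the search buffer:
  offset=1 (pos 7, char 'd'): match length 0
  offset=2 (pos 6, char 'f'): match length 3
  offset=3 (pos 5, char 'a'): match length 0
  offset=4 (pos 4, char 'f'): match length 1
  offset=5 (pos 3, char 'f'): match length 1
  offset=6 (pos 2, char 'f'): match length 1
  offset=7 (pos 1, char 'd'): match length 0
  offset=8 (pos 0, char 'f'): match length 4
Longest match has length 4 at offset 8.
next_char = character at position 8 + 4 = 12 -> 'f'

Best match: offset=8, length=4 (matching 'fdff' starting at position 0)
LZ77 triple: (8, 4, 'f')


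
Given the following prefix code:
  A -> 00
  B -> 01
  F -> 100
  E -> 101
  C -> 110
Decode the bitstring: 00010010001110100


Decoding step by step:
Bits 00 -> A
Bits 01 -> B
Bits 00 -> A
Bits 100 -> F
Bits 01 -> B
Bits 110 -> C
Bits 100 -> F


Decoded message: ABAFBCF


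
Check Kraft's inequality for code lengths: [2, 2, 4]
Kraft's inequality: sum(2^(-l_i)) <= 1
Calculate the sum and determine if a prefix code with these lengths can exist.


Sum = 2^(-2) + 2^(-2) + 2^(-4)
    = 0.25 + 0.25 + 0.0625
    = 9/16 = 0.5625
Since 0.5625 <= 1, Kraft's inequality IS satisfied.
A prefix code with these lengths CAN exist.

Kraft sum = 0.5625. Satisfied.


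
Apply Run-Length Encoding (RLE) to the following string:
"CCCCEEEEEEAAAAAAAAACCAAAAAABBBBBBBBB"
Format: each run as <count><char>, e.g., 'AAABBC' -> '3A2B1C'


Scanning runs left to right:
  i=0: run of 'C' x 4 -> '4C'
  i=4: run of 'E' x 6 -> '6E'
  i=10: run of 'A' x 9 -> '9A'
  i=19: run of 'C' x 2 -> '2C'
  i=21: run of 'A' x 6 -> '6A'
  i=27: run of 'B' x 9 -> '9B'

RLE = 4C6E9A2C6A9B


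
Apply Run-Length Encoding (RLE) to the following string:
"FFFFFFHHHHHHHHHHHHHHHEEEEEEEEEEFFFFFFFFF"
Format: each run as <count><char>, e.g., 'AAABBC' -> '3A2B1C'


Scanning runs left to right:
  i=0: run of 'F' x 6 -> '6F'
  i=6: run of 'H' x 15 -> '15H'
  i=21: run of 'E' x 10 -> '10E'
  i=31: run of 'F' x 9 -> '9F'

RLE = 6F15H10E9F


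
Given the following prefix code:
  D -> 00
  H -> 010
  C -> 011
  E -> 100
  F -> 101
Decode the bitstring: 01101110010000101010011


Decoding step by step:
Bits 011 -> C
Bits 011 -> C
Bits 100 -> E
Bits 100 -> E
Bits 00 -> D
Bits 101 -> F
Bits 010 -> H
Bits 011 -> C


Decoded message: CCEEDFHC


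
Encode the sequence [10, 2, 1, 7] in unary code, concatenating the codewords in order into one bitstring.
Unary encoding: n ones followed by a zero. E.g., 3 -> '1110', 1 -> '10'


Encode each number as n ones followed by a terminating 0:
  10 -> 11111111110 (11 bits)
  2 -> 110 (3 bits)
  1 -> 10 (2 bits)
  7 -> 11111110 (8 bits)
Total length = 11 + 3 + 2 + 8 = 24 bits.

Unary([10, 2, 1, 7]) = 111111111101101011111110 (24 bits)


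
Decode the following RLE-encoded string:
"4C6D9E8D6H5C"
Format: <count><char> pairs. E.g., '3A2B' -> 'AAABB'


Expanding each <count><char> pair:
  4C -> 'CCCC'
  6D -> 'DDDDDD'
  9E -> 'EEEEEEEEE'
  8D -> 'DDDDDDDD'
  6H -> 'HHHHHH'
  5C -> 'CCCCC'

Decoded = CCCCDDDDDDEEEEEEEEEDDDDDDDDHHHHHHCCCCC


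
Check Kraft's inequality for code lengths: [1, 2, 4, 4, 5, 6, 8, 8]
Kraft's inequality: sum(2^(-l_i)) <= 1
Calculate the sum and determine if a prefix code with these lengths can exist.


Sum = 2^(-1) + 2^(-2) + 2^(-4) + 2^(-4) + 2^(-5) + 2^(-6) + 2^(-8) + 2^(-8)
    = 0.5 + 0.25 + 0.0625 + 0.0625 + 0.03125 + 0.015625 + 0.00390625 + 0.00390625
    = 238/256 = 0.9296875
Since 0.9296875 <= 1, Kraft's inequality IS satisfied.
A prefix code with these lengths CAN exist.

Kraft sum = 0.9296875. Satisfied.


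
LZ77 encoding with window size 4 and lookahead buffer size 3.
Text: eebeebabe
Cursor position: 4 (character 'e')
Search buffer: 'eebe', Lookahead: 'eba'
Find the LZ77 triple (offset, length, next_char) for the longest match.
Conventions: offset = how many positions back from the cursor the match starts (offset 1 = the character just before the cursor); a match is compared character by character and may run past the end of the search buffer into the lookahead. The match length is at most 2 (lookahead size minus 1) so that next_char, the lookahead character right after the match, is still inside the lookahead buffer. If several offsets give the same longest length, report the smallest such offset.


Try each offset into the search buffer:
  offset=1 (pos 3, char 'e'): match length 1
  offset=2 (pos 2, char 'b'): match length 0
  offset=3 (pos 1, char 'e'): match length 2
  offset=4 (pos 0, char 'e'): match length 1
Longest match has length 2 at offset 3.
next_char = character at position 4 + 2 = 6 -> 'a'

Best match: offset=3, length=2 (matching 'eb' starting at position 1)
LZ77 triple: (3, 2, 'a')


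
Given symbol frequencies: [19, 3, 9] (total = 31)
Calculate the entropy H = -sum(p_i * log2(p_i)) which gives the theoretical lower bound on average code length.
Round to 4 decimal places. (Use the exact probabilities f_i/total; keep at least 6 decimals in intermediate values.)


Per-symbol terms -p_i * log2(p_i) with p_i = f_i/31:
  p = 19/31 = 0.612903: log2(p) = -0.706269, -p*log2(p) = 0.432874
  p = 3/31 = 0.096774: log2(p) = -3.369234, -p*log2(p) = 0.326055
  p = 9/31 = 0.290323: log2(p) = -1.784271, -p*log2(p) = 0.518014
H = 0.432874 + 0.326055 + 0.518014 = 1.276943

H = 1.2769 bits/symbol


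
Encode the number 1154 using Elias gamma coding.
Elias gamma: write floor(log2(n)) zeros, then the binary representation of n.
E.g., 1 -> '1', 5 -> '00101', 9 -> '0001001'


num_bits = floor(log2(1154)) + 1 = 11
leading_zeros = num_bits - 1 = 10
binary(1154) = 10010000010

Elias gamma(1154) = '0000000000' + '10010000010' = 000000000010010000010 (21 bits)


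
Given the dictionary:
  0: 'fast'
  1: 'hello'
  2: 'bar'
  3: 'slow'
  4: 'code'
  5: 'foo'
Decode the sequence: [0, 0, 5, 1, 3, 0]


Look up each index in the dictionary:
  0 -> 'fast'
  0 -> 'fast'
  5 -> 'foo'
  1 -> 'hello'
  3 -> 'slow'
  0 -> 'fast'

Decoded: "fast fast foo hello slow fast"


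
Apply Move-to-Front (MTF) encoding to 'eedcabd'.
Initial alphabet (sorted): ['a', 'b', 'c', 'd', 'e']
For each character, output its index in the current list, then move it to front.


MTF encoding:
'e': index 4 in ['a', 'b', 'c', 'd', 'e'] -> ['e', 'a', 'b', 'c', 'd']
'e': index 0 in ['e', 'a', 'b', 'c', 'd'] -> ['e', 'a', 'b', 'c', 'd']
'd': index 4 in ['e', 'a', 'b', 'c', 'd'] -> ['d', 'e', 'a', 'b', 'c']
'c': index 4 in ['d', 'e', 'a', 'b', 'c'] -> ['c', 'd', 'e', 'a', 'b']
'a': index 3 in ['c', 'd', 'e', 'a', 'b'] -> ['a', 'c', 'd', 'e', 'b']
'b': index 4 in ['a', 'c', 'd', 'e', 'b'] -> ['b', 'a', 'c', 'd', 'e']
'd': index 3 in ['b', 'a', 'c', 'd', 'e'] -> ['d', 'b', 'a', 'c', 'e']


Output: [4, 0, 4, 4, 3, 4, 3]


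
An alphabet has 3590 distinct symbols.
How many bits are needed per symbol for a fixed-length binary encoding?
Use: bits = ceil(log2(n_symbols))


log2(3590) = 11.8098
Bracket: 2^11 = 2048 < 3590 <= 2^12 = 4096
So ceil(log2(3590)) = 12

bits = ceil(log2(3590)) = ceil(11.8098) = 12 bits


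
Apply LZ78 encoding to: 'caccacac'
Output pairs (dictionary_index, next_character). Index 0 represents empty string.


LZ78 encoding steps:
Dictionary: {0: ''}
Step 1: w='' (idx 0), next='c' -> output (0, 'c'), add 'c' as idx 1
Step 2: w='' (idx 0), next='a' -> output (0, 'a'), add 'a' as idx 2
Step 3: w='c' (idx 1), next='c' -> output (1, 'c'), add 'cc' as idx 3
Step 4: w='a' (idx 2), next='c' -> output (2, 'c'), add 'ac' as idx 4
Step 5: w='ac' (idx 4), end of input -> output (4, '')


Encoded: [(0, 'c'), (0, 'a'), (1, 'c'), (2, 'c'), (4, '')]


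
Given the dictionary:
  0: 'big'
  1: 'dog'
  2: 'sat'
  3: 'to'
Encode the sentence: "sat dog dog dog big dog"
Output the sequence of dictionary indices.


Look up each word in the dictionary:
  'sat' -> 2
  'dog' -> 1
  'dog' -> 1
  'dog' -> 1
  'big' -> 0
  'dog' -> 1

Encoded: [2, 1, 1, 1, 0, 1]


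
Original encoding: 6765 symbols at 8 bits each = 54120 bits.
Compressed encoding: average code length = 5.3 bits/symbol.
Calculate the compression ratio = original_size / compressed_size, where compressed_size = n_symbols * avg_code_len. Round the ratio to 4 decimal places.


original_size = n_symbols * orig_bits = 6765 * 8 = 54120 bits
compressed_size = n_symbols * avg_code_len = 6765 * 5.3 = 35854.5 bits
ratio = original_size / compressed_size = 54120 / 35854.5 = 1.5094

Compression ratio = 1.5094


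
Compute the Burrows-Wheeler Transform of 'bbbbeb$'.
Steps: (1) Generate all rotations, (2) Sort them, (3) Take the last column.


Rotations (sorted):
  0: $bbbbeb -> last char: b
  1: b$bbbbe -> last char: e
  2: bbbbeb$ -> last char: $
  3: bbbeb$b -> last char: b
  4: bbeb$bb -> last char: b
  5: beb$bbb -> last char: b
  6: eb$bbbb -> last char: b


BWT = be$bbbb


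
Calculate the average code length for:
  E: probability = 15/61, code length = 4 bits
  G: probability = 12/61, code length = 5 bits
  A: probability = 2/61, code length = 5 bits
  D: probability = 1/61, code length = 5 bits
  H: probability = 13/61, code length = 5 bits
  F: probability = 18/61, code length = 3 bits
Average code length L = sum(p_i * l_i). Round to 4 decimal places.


Weighted contributions p_i * l_i:
  E: (15/61) * 4 = 60/61
  G: (12/61) * 5 = 60/61
  A: (2/61) * 5 = 10/61
  D: (1/61) * 5 = 5/61
  H: (13/61) * 5 = 65/61
  F: (18/61) * 3 = 54/61
Sum = (60 + 60 + 10 + 5 + 65 + 54)/61 = 254/61

L = 254/61 = 4.1639 bits/symbol


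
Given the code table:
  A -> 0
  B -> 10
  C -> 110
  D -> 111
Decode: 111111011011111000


Decoding:
111 -> D
111 -> D
0 -> A
110 -> C
111 -> D
110 -> C
0 -> A
0 -> A


Result: DDACDCAA


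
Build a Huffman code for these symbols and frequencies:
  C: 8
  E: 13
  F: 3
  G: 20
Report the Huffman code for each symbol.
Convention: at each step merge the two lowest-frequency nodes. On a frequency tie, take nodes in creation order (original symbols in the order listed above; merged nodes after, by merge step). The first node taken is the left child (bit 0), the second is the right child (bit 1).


Huffman tree construction:
Step 1: Merge F(3) + C(8) = 11
Step 2: Merge (F+C)(11) + E(13) = 24
Step 3: Merge G(20) + ((F+C)+E)(24) = 44
Read each symbol's code off the tree from the root (left child = 0, right child = 1).

Codes:
  C: 101 (length 3)
  E: 11 (length 2)
  F: 100 (length 3)
  G: 0 (length 1)
Average code length: 79/44 = 1.7955 bits/symbol


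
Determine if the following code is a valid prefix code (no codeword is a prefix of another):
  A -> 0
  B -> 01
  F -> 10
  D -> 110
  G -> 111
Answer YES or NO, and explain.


Checking each pair (does one codeword prefix another?):
  A='0' vs B='01': prefix -- VIOLATION

NO -- this is NOT a valid prefix code. A (0) is a prefix of B (01).


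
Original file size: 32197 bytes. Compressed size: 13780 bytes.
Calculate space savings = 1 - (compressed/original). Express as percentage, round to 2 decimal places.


ratio = compressed/original = 13780/32197 = 0.42799
savings = 1 - ratio = 1 - 0.42799 = 0.57201
as a percentage: 0.57201 * 100 = 57.2%

Space savings = 1 - 13780/32197 = 57.2%


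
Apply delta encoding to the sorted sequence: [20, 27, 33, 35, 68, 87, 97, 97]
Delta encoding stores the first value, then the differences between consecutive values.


First value: 20
Deltas:
  27 - 20 = 7
  33 - 27 = 6
  35 - 33 = 2
  68 - 35 = 33
  87 - 68 = 19
  97 - 87 = 10
  97 - 97 = 0


Delta encoded: [20, 7, 6, 2, 33, 19, 10, 0]


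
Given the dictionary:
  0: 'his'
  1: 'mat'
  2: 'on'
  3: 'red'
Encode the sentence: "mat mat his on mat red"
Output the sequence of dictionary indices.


Look up each word in the dictionary:
  'mat' -> 1
  'mat' -> 1
  'his' -> 0
  'on' -> 2
  'mat' -> 1
  'red' -> 3

Encoded: [1, 1, 0, 2, 1, 3]


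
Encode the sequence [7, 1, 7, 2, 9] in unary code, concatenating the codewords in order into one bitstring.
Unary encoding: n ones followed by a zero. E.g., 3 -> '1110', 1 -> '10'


Encode each number as n ones followed by a terminating 0:
  7 -> 11111110 (8 bits)
  1 -> 10 (2 bits)
  7 -> 11111110 (8 bits)
  2 -> 110 (3 bits)
  9 -> 1111111110 (10 bits)
Total length = 8 + 2 + 8 + 3 + 10 = 31 bits.

Unary([7, 1, 7, 2, 9]) = 1111111010111111101101111111110 (31 bits)


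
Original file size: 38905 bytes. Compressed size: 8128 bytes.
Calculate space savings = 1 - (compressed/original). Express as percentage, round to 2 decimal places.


ratio = compressed/original = 8128/38905 = 0.208919
savings = 1 - ratio = 1 - 0.208919 = 0.791081
as a percentage: 0.791081 * 100 = 79.11%

Space savings = 1 - 8128/38905 = 79.11%


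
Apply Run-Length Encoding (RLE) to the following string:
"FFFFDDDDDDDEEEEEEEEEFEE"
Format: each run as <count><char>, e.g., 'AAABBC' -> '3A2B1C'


Scanning runs left to right:
  i=0: run of 'F' x 4 -> '4F'
  i=4: run of 'D' x 7 -> '7D'
  i=11: run of 'E' x 9 -> '9E'
  i=20: run of 'F' x 1 -> '1F'
  i=21: run of 'E' x 2 -> '2E'

RLE = 4F7D9E1F2E


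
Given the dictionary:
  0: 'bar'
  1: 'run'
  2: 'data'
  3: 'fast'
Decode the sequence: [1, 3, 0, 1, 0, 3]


Look up each index in the dictionary:
  1 -> 'run'
  3 -> 'fast'
  0 -> 'bar'
  1 -> 'run'
  0 -> 'bar'
  3 -> 'fast'

Decoded: "run fast bar run bar fast"


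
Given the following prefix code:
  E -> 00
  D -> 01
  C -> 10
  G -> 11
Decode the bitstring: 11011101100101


Decoding step by step:
Bits 11 -> G
Bits 01 -> D
Bits 11 -> G
Bits 01 -> D
Bits 10 -> C
Bits 01 -> D
Bits 01 -> D


Decoded message: GDGDCDD


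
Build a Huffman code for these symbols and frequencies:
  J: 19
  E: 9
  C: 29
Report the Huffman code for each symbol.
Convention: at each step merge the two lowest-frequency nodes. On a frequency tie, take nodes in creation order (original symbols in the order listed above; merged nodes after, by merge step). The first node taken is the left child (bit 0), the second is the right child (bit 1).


Huffman tree construction:
Step 1: Merge E(9) + J(19) = 28
Step 2: Merge (E+J)(28) + C(29) = 57
Read each symbol's code off the tree from the root (left child = 0, right child = 1).

Codes:
  J: 01 (length 2)
  E: 00 (length 2)
  C: 1 (length 1)
Average code length: 85/57 = 1.4912 bits/symbol


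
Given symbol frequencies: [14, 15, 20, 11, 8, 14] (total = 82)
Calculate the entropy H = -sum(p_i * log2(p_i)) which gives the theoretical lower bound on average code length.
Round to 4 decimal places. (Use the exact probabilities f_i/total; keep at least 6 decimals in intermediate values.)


Per-symbol terms -p_i * log2(p_i) with p_i = f_i/82:
  p = 14/82 = 0.170732: log2(p) = -2.550197, -p*log2(p) = 0.435400
  p = 15/82 = 0.182927: log2(p) = -2.450661, -p*log2(p) = 0.448292
  p = 20/82 = 0.243902: log2(p) = -2.035624, -p*log2(p) = 0.496494
  p = 11/82 = 0.134146: log2(p) = -2.898120, -p*log2(p) = 0.388772
  p = 8/82 = 0.097561: log2(p) = -3.357552, -p*log2(p) = 0.327566
  p = 14/82 = 0.170732: log2(p) = -2.550197, -p*log2(p) = 0.435400
H = 0.435400 + 0.448292 + 0.496494 + 0.388772 + 0.327566 + 0.435400 = 2.531924

H = 2.5319 bits/symbol


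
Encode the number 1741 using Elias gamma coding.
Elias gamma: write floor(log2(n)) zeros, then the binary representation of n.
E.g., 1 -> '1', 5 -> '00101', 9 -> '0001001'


num_bits = floor(log2(1741)) + 1 = 11
leading_zeros = num_bits - 1 = 10
binary(1741) = 11011001101

Elias gamma(1741) = '0000000000' + '11011001101' = 000000000011011001101 (21 bits)


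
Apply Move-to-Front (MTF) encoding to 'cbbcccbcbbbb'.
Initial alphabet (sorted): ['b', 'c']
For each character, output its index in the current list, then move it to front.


MTF encoding:
'c': index 1 in ['b', 'c'] -> ['c', 'b']
'b': index 1 in ['c', 'b'] -> ['b', 'c']
'b': index 0 in ['b', 'c'] -> ['b', 'c']
'c': index 1 in ['b', 'c'] -> ['c', 'b']
'c': index 0 in ['c', 'b'] -> ['c', 'b']
'c': index 0 in ['c', 'b'] -> ['c', 'b']
'b': index 1 in ['c', 'b'] -> ['b', 'c']
'c': index 1 in ['b', 'c'] -> ['c', 'b']
'b': index 1 in ['c', 'b'] -> ['b', 'c']
'b': index 0 in ['b', 'c'] -> ['b', 'c']
'b': index 0 in ['b', 'c'] -> ['b', 'c']
'b': index 0 in ['b', 'c'] -> ['b', 'c']


Output: [1, 1, 0, 1, 0, 0, 1, 1, 1, 0, 0, 0]


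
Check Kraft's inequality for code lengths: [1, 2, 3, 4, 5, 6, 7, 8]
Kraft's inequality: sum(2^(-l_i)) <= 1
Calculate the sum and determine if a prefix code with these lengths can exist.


Sum = 2^(-1) + 2^(-2) + 2^(-3) + 2^(-4) + 2^(-5) + 2^(-6) + 2^(-7) + 2^(-8)
    = 0.5 + 0.25 + 0.125 + 0.0625 + 0.03125 + 0.015625 + 0.0078125 + 0.00390625
    = 255/256 = 0.99609375
Since 0.99609375 <= 1, Kraft's inequality IS satisfied.
A prefix code with these lengths CAN exist.

Kraft sum = 0.99609375. Satisfied.


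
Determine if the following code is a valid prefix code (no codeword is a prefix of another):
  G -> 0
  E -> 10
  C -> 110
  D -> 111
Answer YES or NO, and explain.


Checking each pair (does one codeword prefix another?):
  G='0' vs E='10': no prefix
  G='0' vs C='110': no prefix
  G='0' vs D='111': no prefix
  E='10' vs G='0': no prefix
  E='10' vs C='110': no prefix
  E='10' vs D='111': no prefix
  C='110' vs G='0': no prefix
  C='110' vs E='10': no prefix
  C='110' vs D='111': no prefix
  D='111' vs G='0': no prefix
  D='111' vs E='10': no prefix
  D='111' vs C='110': no prefix
No violation found over all pairs.

YES -- this is a valid prefix code. No codeword is a prefix of any other codeword.


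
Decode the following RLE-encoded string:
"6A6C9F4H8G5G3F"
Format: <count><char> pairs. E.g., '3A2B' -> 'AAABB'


Expanding each <count><char> pair:
  6A -> 'AAAAAA'
  6C -> 'CCCCCC'
  9F -> 'FFFFFFFFF'
  4H -> 'HHHH'
  8G -> 'GGGGGGGG'
  5G -> 'GGGGG'
  3F -> 'FFF'

Decoded = AAAAAACCCCCCFFFFFFFFFHHHHGGGGGGGGGGGGGFFF


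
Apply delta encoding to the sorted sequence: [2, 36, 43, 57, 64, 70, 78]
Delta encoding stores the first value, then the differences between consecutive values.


First value: 2
Deltas:
  36 - 2 = 34
  43 - 36 = 7
  57 - 43 = 14
  64 - 57 = 7
  70 - 64 = 6
  78 - 70 = 8


Delta encoded: [2, 34, 7, 14, 7, 6, 8]


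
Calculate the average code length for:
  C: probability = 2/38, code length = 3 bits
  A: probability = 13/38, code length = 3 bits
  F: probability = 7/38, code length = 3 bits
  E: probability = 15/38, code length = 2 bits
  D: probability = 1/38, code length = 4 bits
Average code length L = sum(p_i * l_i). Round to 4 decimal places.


Weighted contributions p_i * l_i:
  C: (2/38) * 3 = 6/38
  A: (13/38) * 3 = 39/38
  F: (7/38) * 3 = 21/38
  E: (15/38) * 2 = 30/38
  D: (1/38) * 4 = 4/38
Sum = (6 + 39 + 21 + 30 + 4)/38 = 100/38

L = 100/38 = 2.6316 bits/symbol


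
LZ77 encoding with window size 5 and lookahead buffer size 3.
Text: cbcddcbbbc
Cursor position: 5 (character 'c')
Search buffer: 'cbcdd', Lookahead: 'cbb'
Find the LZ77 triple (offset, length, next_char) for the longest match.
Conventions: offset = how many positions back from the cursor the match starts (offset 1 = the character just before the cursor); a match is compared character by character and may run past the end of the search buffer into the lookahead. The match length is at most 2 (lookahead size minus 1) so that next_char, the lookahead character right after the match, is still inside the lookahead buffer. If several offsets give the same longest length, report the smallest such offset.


Try each offset into the search buffer:
  offset=1 (pos 4, char 'd'): match length 0
  offset=2 (pos 3, char 'd'): match length 0
  offset=3 (pos 2, char 'c'): match length 1
  offset=4 (pos 1, char 'b'): match length 0
  offset=5 (pos 0, char 'c'): match length 2
Longest match has length 2 at offset 5.
next_char = character at position 5 + 2 = 7 -> 'b'

Best match: offset=5, length=2 (matching 'cb' starting at position 0)
LZ77 triple: (5, 2, 'b')


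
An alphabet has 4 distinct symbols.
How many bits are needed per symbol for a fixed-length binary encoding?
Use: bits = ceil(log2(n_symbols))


log2(4) = 2.0
Bracket: 2^1 = 2 < 4 <= 2^2 = 4
So ceil(log2(4)) = 2

bits = ceil(log2(4)) = ceil(2.0) = 2 bits


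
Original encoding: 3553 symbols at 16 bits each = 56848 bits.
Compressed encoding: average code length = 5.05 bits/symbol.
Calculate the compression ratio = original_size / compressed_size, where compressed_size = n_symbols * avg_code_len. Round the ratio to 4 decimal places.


original_size = n_symbols * orig_bits = 3553 * 16 = 56848 bits
compressed_size = n_symbols * avg_code_len = 3553 * 5.05 = 17942.65 bits
ratio = original_size / compressed_size = 56848 / 17942.65 = 3.1683

Compression ratio = 3.1683


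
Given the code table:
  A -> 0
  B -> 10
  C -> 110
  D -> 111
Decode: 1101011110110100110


Decoding:
110 -> C
10 -> B
111 -> D
10 -> B
110 -> C
10 -> B
0 -> A
110 -> C


Result: CBDBCBAC


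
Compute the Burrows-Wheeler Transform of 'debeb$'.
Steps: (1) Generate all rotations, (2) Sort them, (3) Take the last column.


Rotations (sorted):
  0: $debeb -> last char: b
  1: b$debe -> last char: e
  2: beb$de -> last char: e
  3: debeb$ -> last char: $
  4: eb$deb -> last char: b
  5: ebeb$d -> last char: d


BWT = bee$bd


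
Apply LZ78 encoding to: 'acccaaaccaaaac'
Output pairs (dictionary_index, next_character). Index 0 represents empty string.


LZ78 encoding steps:
Dictionary: {0: ''}
Step 1: w='' (idx 0), next='a' -> output (0, 'a'), add 'a' as idx 1
Step 2: w='' (idx 0), next='c' -> output (0, 'c'), add 'c' as idx 2
Step 3: w='c' (idx 2), next='c' -> output (2, 'c'), add 'cc' as idx 3
Step 4: w='a' (idx 1), next='a' -> output (1, 'a'), add 'aa' as idx 4
Step 5: w='a' (idx 1), next='c' -> output (1, 'c'), add 'ac' as idx 5
Step 6: w='c' (idx 2), next='a' -> output (2, 'a'), add 'ca' as idx 6
Step 7: w='aa' (idx 4), next='a' -> output (4, 'a'), add 'aaa' as idx 7
Step 8: w='c' (idx 2), end of input -> output (2, '')


Encoded: [(0, 'a'), (0, 'c'), (2, 'c'), (1, 'a'), (1, 'c'), (2, 'a'), (4, 'a'), (2, '')]


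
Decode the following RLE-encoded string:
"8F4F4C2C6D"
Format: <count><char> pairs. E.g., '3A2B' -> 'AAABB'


Expanding each <count><char> pair:
  8F -> 'FFFFFFFF'
  4F -> 'FFFF'
  4C -> 'CCCC'
  2C -> 'CC'
  6D -> 'DDDDDD'

Decoded = FFFFFFFFFFFFCCCCCCDDDDDD


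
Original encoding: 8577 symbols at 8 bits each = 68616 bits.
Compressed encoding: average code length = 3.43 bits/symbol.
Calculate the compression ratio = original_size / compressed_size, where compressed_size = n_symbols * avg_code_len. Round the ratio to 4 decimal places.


original_size = n_symbols * orig_bits = 8577 * 8 = 68616 bits
compressed_size = n_symbols * avg_code_len = 8577 * 3.43 = 29419.11 bits
ratio = original_size / compressed_size = 68616 / 29419.11 = 2.3324

Compression ratio = 2.3324
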